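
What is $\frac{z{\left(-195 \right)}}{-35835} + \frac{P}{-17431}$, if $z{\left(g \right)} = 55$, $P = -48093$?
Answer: $\frac{344490790}{124927977} \approx 2.7575$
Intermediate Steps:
$\frac{z{\left(-195 \right)}}{-35835} + \frac{P}{-17431} = \frac{55}{-35835} - \frac{48093}{-17431} = 55 \left(- \frac{1}{35835}\right) - - \frac{48093}{17431} = - \frac{11}{7167} + \frac{48093}{17431} = \frac{344490790}{124927977}$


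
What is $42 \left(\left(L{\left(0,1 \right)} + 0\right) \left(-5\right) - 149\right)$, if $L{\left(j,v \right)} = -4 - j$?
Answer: $-5418$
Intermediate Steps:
$42 \left(\left(L{\left(0,1 \right)} + 0\right) \left(-5\right) - 149\right) = 42 \left(\left(\left(-4 - 0\right) + 0\right) \left(-5\right) - 149\right) = 42 \left(\left(\left(-4 + 0\right) + 0\right) \left(-5\right) - 149\right) = 42 \left(\left(-4 + 0\right) \left(-5\right) - 149\right) = 42 \left(\left(-4\right) \left(-5\right) - 149\right) = 42 \left(20 - 149\right) = 42 \left(-129\right) = -5418$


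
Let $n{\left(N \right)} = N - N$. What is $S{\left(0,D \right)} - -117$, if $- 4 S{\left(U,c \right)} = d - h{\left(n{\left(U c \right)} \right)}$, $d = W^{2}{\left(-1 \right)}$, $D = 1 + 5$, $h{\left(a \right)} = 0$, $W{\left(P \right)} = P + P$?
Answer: $116$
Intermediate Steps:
$W{\left(P \right)} = 2 P$
$n{\left(N \right)} = 0$
$D = 6$
$d = 4$ ($d = \left(2 \left(-1\right)\right)^{2} = \left(-2\right)^{2} = 4$)
$S{\left(U,c \right)} = -1$ ($S{\left(U,c \right)} = - \frac{4 - 0}{4} = - \frac{4 + 0}{4} = \left(- \frac{1}{4}\right) 4 = -1$)
$S{\left(0,D \right)} - -117 = -1 - -117 = -1 + 117 = 116$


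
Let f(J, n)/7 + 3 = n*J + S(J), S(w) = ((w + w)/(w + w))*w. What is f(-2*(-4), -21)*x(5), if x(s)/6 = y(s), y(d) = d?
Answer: -34230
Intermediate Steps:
x(s) = 6*s
S(w) = w (S(w) = ((2*w)/((2*w)))*w = ((2*w)*(1/(2*w)))*w = 1*w = w)
f(J, n) = -21 + 7*J + 7*J*n (f(J, n) = -21 + 7*(n*J + J) = -21 + 7*(J*n + J) = -21 + 7*(J + J*n) = -21 + (7*J + 7*J*n) = -21 + 7*J + 7*J*n)
f(-2*(-4), -21)*x(5) = (-21 + 7*(-2*(-4)) + 7*(-2*(-4))*(-21))*(6*5) = (-21 + 7*8 + 7*8*(-21))*30 = (-21 + 56 - 1176)*30 = -1141*30 = -34230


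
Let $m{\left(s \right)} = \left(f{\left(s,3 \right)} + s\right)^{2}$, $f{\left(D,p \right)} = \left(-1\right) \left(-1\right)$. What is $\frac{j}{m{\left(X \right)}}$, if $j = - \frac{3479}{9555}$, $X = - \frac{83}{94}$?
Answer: $- \frac{627356}{23595} \approx -26.589$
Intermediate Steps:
$X = - \frac{83}{94}$ ($X = \left(-83\right) \frac{1}{94} = - \frac{83}{94} \approx -0.88298$)
$f{\left(D,p \right)} = 1$
$j = - \frac{71}{195}$ ($j = \left(-3479\right) \frac{1}{9555} = - \frac{71}{195} \approx -0.3641$)
$m{\left(s \right)} = \left(1 + s\right)^{2}$
$\frac{j}{m{\left(X \right)}} = - \frac{71}{195 \left(1 - \frac{83}{94}\right)^{2}} = - \frac{71}{195 \left(\frac{11}{94}\right)^{2}} = - \frac{71}{195 \cdot \frac{121}{8836}} = \left(- \frac{71}{195}\right) \frac{8836}{121} = - \frac{627356}{23595}$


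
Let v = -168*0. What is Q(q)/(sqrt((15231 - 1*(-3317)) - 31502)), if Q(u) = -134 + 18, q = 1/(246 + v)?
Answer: 58*I*sqrt(12954)/6477 ≈ 1.0192*I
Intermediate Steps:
v = 0
q = 1/246 (q = 1/(246 + 0) = 1/246 ≈ 0.0040650)
Q(u) = -116
Q(q)/(sqrt((15231 - 1*(-3317)) - 31502)) = -116/sqrt((15231 - 1*(-3317)) - 31502) = -116/sqrt((15231 + 3317) - 31502) = -116/sqrt(18548 - 31502) = -116*(-I*sqrt(12954)/12954) = -(-58)*I*sqrt(12954)/6477 = 58*I*sqrt(12954)/6477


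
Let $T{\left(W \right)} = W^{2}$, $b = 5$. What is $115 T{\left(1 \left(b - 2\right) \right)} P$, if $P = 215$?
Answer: $222525$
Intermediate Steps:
$115 T{\left(1 \left(b - 2\right) \right)} P = 115 \left(1 \left(5 - 2\right)\right)^{2} \cdot 215 = 115 \left(1 \cdot 3\right)^{2} \cdot 215 = 115 \cdot 3^{2} \cdot 215 = 115 \cdot 9 \cdot 215 = 1035 \cdot 215 = 222525$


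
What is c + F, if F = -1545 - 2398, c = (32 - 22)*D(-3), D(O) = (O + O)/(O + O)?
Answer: -3933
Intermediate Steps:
D(O) = 1 (D(O) = (2*O)/((2*O)) = (2*O)*(1/(2*O)) = 1)
c = 10 (c = (32 - 22)*1 = 10*1 = 10)
F = -3943
c + F = 10 - 3943 = -3933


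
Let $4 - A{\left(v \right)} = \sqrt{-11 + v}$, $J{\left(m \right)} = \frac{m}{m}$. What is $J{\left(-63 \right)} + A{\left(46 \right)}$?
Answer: $5 - \sqrt{35} \approx -0.91608$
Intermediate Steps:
$J{\left(m \right)} = 1$
$A{\left(v \right)} = 4 - \sqrt{-11 + v}$
$J{\left(-63 \right)} + A{\left(46 \right)} = 1 + \left(4 - \sqrt{-11 + 46}\right) = 1 + \left(4 - \sqrt{35}\right) = 5 - \sqrt{35}$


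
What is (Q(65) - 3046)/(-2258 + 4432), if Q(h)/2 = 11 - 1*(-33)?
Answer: -1479/1087 ≈ -1.3606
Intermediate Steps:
Q(h) = 88 (Q(h) = 2*(11 - 1*(-33)) = 2*(11 + 33) = 2*44 = 88)
(Q(65) - 3046)/(-2258 + 4432) = (88 - 3046)/(-2258 + 4432) = -2958/2174 = -2958*1/2174 = -1479/1087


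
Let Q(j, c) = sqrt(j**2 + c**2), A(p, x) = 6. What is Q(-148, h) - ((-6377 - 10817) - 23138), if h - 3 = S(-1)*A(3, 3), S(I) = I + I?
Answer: 40332 + sqrt(21985) ≈ 40480.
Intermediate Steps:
S(I) = 2*I
h = -9 (h = 3 + (2*(-1))*6 = 3 - 2*6 = 3 - 12 = -9)
Q(j, c) = sqrt(c**2 + j**2)
Q(-148, h) - ((-6377 - 10817) - 23138) = sqrt((-9)**2 + (-148)**2) - ((-6377 - 10817) - 23138) = sqrt(81 + 21904) - (-17194 - 23138) = sqrt(21985) - 1*(-40332) = sqrt(21985) + 40332 = 40332 + sqrt(21985)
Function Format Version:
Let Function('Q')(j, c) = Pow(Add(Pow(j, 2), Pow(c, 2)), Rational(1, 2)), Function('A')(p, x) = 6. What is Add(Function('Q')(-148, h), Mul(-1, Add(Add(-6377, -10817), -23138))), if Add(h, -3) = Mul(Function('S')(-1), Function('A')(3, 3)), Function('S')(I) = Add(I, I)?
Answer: Add(40332, Pow(21985, Rational(1, 2))) ≈ 40480.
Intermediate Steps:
Function('S')(I) = Mul(2, I)
h = -9 (h = Add(3, Mul(Mul(2, -1), 6)) = Add(3, Mul(-2, 6)) = Add(3, -12) = -9)
Function('Q')(j, c) = Pow(Add(Pow(c, 2), Pow(j, 2)), Rational(1, 2))
Add(Function('Q')(-148, h), Mul(-1, Add(Add(-6377, -10817), -23138))) = Add(Pow(Add(Pow(-9, 2), Pow(-148, 2)), Rational(1, 2)), Mul(-1, Add(Add(-6377, -10817), -23138))) = Add(Pow(Add(81, 21904), Rational(1, 2)), Mul(-1, Add(-17194, -23138))) = Add(Pow(21985, Rational(1, 2)), Mul(-1, -40332)) = Add(Pow(21985, Rational(1, 2)), 40332) = Add(40332, Pow(21985, Rational(1, 2)))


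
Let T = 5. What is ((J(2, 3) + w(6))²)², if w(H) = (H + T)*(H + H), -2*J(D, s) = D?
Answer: 294499921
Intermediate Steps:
J(D, s) = -D/2
w(H) = 2*H*(5 + H) (w(H) = (H + 5)*(H + H) = (5 + H)*(2*H) = 2*H*(5 + H))
((J(2, 3) + w(6))²)² = ((-½*2 + 2*6*(5 + 6))²)² = ((-1 + 2*6*11)²)² = ((-1 + 132)²)² = (131²)² = 17161² = 294499921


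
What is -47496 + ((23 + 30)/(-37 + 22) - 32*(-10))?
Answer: -707693/15 ≈ -47180.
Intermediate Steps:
-47496 + ((23 + 30)/(-37 + 22) - 32*(-10)) = -47496 + (53/(-15) - 16*(-20)) = -47496 + (53*(-1/15) + 320) = -47496 + (-53/15 + 320) = -47496 + 4747/15 = -707693/15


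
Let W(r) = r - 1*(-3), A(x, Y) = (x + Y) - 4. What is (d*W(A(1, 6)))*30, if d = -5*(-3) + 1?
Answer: 2880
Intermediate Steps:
A(x, Y) = -4 + Y + x (A(x, Y) = (Y + x) - 4 = -4 + Y + x)
W(r) = 3 + r (W(r) = r + 3 = 3 + r)
d = 16 (d = 15 + 1 = 16)
(d*W(A(1, 6)))*30 = (16*(3 + (-4 + 6 + 1)))*30 = (16*(3 + 3))*30 = (16*6)*30 = 96*30 = 2880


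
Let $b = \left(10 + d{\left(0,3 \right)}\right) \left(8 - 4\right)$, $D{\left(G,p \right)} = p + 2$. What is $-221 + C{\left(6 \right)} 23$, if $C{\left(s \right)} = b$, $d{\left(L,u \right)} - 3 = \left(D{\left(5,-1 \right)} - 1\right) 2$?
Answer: $975$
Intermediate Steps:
$D{\left(G,p \right)} = 2 + p$
$d{\left(L,u \right)} = 3$ ($d{\left(L,u \right)} = 3 + \left(\left(2 - 1\right) - 1\right) 2 = 3 + \left(1 - 1\right) 2 = 3 + 0 \cdot 2 = 3 + 0 = 3$)
$b = 52$ ($b = \left(10 + 3\right) \left(8 - 4\right) = 13 \cdot 4 = 52$)
$C{\left(s \right)} = 52$
$-221 + C{\left(6 \right)} 23 = -221 + 52 \cdot 23 = -221 + 1196 = 975$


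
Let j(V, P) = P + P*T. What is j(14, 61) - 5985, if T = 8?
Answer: -5436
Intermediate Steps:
j(V, P) = 9*P (j(V, P) = P + P*8 = P + 8*P = 9*P)
j(14, 61) - 5985 = 9*61 - 5985 = 549 - 5985 = -5436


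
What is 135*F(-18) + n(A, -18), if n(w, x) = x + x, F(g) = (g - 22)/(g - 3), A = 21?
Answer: 1548/7 ≈ 221.14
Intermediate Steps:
F(g) = (-22 + g)/(-3 + g)
n(w, x) = 2*x
135*F(-18) + n(A, -18) = 135*((-22 - 18)/(-3 - 18)) + 2*(-18) = 135*(-40/(-21)) - 36 = 135*(-1/21*(-40)) - 36 = 135*(40/21) - 36 = 1800/7 - 36 = 1548/7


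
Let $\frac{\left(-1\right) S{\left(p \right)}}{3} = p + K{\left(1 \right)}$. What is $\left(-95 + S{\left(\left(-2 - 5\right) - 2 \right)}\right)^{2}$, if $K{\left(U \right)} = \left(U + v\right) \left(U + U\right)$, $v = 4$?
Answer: $9604$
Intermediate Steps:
$K{\left(U \right)} = 2 U \left(4 + U\right)$ ($K{\left(U \right)} = \left(U + 4\right) \left(U + U\right) = \left(4 + U\right) 2 U = 2 U \left(4 + U\right)$)
$S{\left(p \right)} = -30 - 3 p$ ($S{\left(p \right)} = - 3 \left(p + 2 \cdot 1 \left(4 + 1\right)\right) = - 3 \left(p + 2 \cdot 1 \cdot 5\right) = - 3 \left(p + 10\right) = - 3 \left(10 + p\right) = -30 - 3 p$)
$\left(-95 + S{\left(\left(-2 - 5\right) - 2 \right)}\right)^{2} = \left(-95 - \left(30 + 3 \left(\left(-2 - 5\right) - 2\right)\right)\right)^{2} = \left(-95 - \left(30 + 3 \left(-7 - 2\right)\right)\right)^{2} = \left(-95 - 3\right)^{2} = \left(-98\right)^{2} = 9604$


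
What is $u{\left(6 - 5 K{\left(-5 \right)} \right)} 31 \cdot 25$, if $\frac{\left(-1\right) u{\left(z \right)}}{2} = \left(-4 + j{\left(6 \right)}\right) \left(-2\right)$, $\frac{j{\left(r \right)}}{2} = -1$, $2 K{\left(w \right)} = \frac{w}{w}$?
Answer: $-18600$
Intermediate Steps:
$K{\left(w \right)} = \frac{1}{2}$ ($K{\left(w \right)} = \frac{w \frac{1}{w}}{2} = \frac{1}{2} \cdot 1 = \frac{1}{2}$)
$j{\left(r \right)} = -2$ ($j{\left(r \right)} = 2 \left(-1\right) = -2$)
$u{\left(z \right)} = -24$ ($u{\left(z \right)} = - 2 \left(-4 - 2\right) \left(-2\right) = - 2 \left(\left(-6\right) \left(-2\right)\right) = \left(-2\right) 12 = -24$)
$u{\left(6 - 5 K{\left(-5 \right)} \right)} 31 \cdot 25 = \left(-24\right) 31 \cdot 25 = \left(-744\right) 25 = -18600$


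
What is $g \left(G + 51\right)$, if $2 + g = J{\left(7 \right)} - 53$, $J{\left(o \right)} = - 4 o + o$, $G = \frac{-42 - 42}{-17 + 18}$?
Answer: $2508$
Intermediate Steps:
$G = -84$ ($G = - \frac{84}{1} = \left(-84\right) 1 = -84$)
$J{\left(o \right)} = - 3 o$
$g = -76$ ($g = -2 - 74 = -76$)
$g \left(G + 51\right) = - 76 \left(-84 + 51\right) = \left(-76\right) \left(-33\right) = 2508$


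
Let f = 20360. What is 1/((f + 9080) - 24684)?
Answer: 1/4756 ≈ 0.00021026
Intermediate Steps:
1/((f + 9080) - 24684) = 1/((20360 + 9080) - 24684) = 1/(29440 - 24684) = 1/4756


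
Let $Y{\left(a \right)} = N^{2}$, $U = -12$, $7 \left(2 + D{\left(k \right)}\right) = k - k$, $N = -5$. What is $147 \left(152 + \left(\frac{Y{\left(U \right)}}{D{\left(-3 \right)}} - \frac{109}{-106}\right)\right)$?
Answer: $\frac{1094856}{53} \approx 20658.0$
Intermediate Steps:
$D{\left(k \right)} = -2$ ($D{\left(k \right)} = -2 + \frac{k - k}{7} = -2 + \frac{1}{7} \cdot 0 = -2 + 0 = -2$)
$Y{\left(a \right)} = 25$ ($Y{\left(a \right)} = \left(-5\right)^{2} = 25$)
$147 \left(152 + \left(\frac{Y{\left(U \right)}}{D{\left(-3 \right)}} - \frac{109}{-106}\right)\right) = 147 \left(152 + \left(\frac{25}{-2} - \frac{109}{-106}\right)\right) = 147 \left(152 + \left(25 \left(- \frac{1}{2}\right) - - \frac{109}{106}\right)\right) = 147 \left(152 + \left(- \frac{25}{2} + \frac{109}{106}\right)\right) = 147 \left(152 - \frac{608}{53}\right) = 147 \cdot \frac{7448}{53} = \frac{1094856}{53}$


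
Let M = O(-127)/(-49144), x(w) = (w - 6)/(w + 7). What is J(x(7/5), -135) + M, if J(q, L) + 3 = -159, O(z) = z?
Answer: -7961201/49144 ≈ -162.00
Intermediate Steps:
x(w) = (-6 + w)/(7 + w)
J(q, L) = -162 (J(q, L) = -3 - 159 = -162)
M = 127/49144 (M = -127/(-49144) = -127*(-1/49144) = 127/49144 ≈ 0.0025842)
J(x(7/5), -135) + M = -162 + 127/49144 = -7961201/49144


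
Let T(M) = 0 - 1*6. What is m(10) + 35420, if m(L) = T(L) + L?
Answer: 35424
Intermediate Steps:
T(M) = -6 (T(M) = 0 - 6 = -6)
m(L) = -6 + L
m(10) + 35420 = (-6 + 10) + 35420 = 4 + 35420 = 35424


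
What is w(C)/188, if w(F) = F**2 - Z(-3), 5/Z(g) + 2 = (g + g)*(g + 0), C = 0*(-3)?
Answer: -5/3008 ≈ -0.0016622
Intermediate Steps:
C = 0
Z(g) = 5/(-2 + 2*g**2) (Z(g) = 5/(-2 + (g + g)*(g + 0)) = 5/(-2 + (2*g)*g) = 5/(-2 + 2*g**2))
w(F) = -5/16 + F**2 (w(F) = F**2 - 5/(2*(-1 + (-3)**2)) = F**2 - 5/(2*(-1 + 9)) = F**2 - 5/(2*8) = F**2 - 1*5/16 = F**2 - 5/16 = -5/16 + F**2)
w(C)/188 = (-5/16 + 0**2)/188 = (-5/16 + 0)*(1/188) = -5/16*1/188 = -5/3008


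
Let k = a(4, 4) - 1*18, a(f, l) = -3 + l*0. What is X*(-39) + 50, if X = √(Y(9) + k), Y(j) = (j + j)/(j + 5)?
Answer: 50 - 39*I*√966/7 ≈ 50.0 - 173.16*I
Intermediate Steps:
Y(j) = 2*j/(5 + j) (Y(j) = (2*j)/(5 + j) = 2*j/(5 + j))
a(f, l) = -3 (a(f, l) = -3 + 0 = -3)
k = -21 (k = -3 - 1*18 = -3 - 18 = -21)
X = I*√966/7 (X = √(2*9/(5 + 9) - 21) = √(2*9/14 - 21) = √(2*9*(1/14) - 21) = √(9/7 - 21) = √(-138/7) = I*√966/7 ≈ 4.4401*I)
X*(-39) + 50 = (I*√966/7)*(-39) + 50 = -39*I*√966/7 + 50 = 50 - 39*I*√966/7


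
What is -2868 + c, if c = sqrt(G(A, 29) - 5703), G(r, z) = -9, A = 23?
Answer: -2868 + 4*I*sqrt(357) ≈ -2868.0 + 75.578*I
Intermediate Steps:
c = 4*I*sqrt(357) (c = sqrt(-9 - 5703) = sqrt(-5712) = 4*I*sqrt(357) ≈ 75.578*I)
-2868 + c = -2868 + 4*I*sqrt(357)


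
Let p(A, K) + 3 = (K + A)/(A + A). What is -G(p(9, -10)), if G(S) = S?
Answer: 55/18 ≈ 3.0556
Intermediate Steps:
p(A, K) = -3 + (A + K)/(2*A) (p(A, K) = -3 + (K + A)/(A + A) = -3 + (A + K)/((2*A)) = -3 + (A + K)*(1/(2*A)) = -3 + (A + K)/(2*A))
-G(p(9, -10)) = -(-10 - 5*9)/(2*9) = -(-10 - 45)/(2*9) = -(-55)/(2*9) = -1*(-55/18) = 55/18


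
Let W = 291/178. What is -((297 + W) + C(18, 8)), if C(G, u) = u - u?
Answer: -53157/178 ≈ -298.63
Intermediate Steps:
W = 291/178 (W = 291*(1/178) = 291/178 ≈ 1.6348)
C(G, u) = 0
-((297 + W) + C(18, 8)) = -((297 + 291/178) + 0) = -(53157/178 + 0) = -1*53157/178 = -53157/178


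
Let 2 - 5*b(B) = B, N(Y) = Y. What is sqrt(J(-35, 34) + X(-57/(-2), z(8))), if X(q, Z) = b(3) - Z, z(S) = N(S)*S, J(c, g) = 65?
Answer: 2*sqrt(5)/5 ≈ 0.89443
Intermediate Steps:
z(S) = S**2 (z(S) = S*S = S**2)
b(B) = 2/5 - B/5
X(q, Z) = -1/5 - Z (X(q, Z) = (2/5 - 1/5*3) - Z = (2/5 - 3/5) - Z = -1/5 - Z)
sqrt(J(-35, 34) + X(-57/(-2), z(8))) = sqrt(65 + (-1/5 - 1*8**2)) = sqrt(65 + (-1/5 - 1*64)) = sqrt(65 + (-1/5 - 64)) = sqrt(65 - 321/5) = sqrt(4/5) = 2*sqrt(5)/5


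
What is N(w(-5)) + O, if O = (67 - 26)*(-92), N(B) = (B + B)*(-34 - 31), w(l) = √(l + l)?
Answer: -3772 - 130*I*√10 ≈ -3772.0 - 411.1*I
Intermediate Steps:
w(l) = √2*√l (w(l) = √(2*l) = √2*√l)
N(B) = -130*B (N(B) = (2*B)*(-65) = -130*B)
O = -3772 (O = 41*(-92) = -3772)
N(w(-5)) + O = -130*√2*√(-5) - 3772 = -130*√2*I*√5 - 3772 = -130*I*√10 - 3772 = -3772 - 130*I*√10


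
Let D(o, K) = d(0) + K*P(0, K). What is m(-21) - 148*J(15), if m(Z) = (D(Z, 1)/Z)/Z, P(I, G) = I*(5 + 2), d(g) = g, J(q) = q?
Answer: -2220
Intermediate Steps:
P(I, G) = 7*I (P(I, G) = I*7 = 7*I)
D(o, K) = 0 (D(o, K) = 0 + K*(7*0) = 0 + K*0 = 0 + 0 = 0)
m(Z) = 0 (m(Z) = (0/Z)/Z = 0/Z = 0)
m(-21) - 148*J(15) = 0 - 148*15 = 0 - 2220 = -2220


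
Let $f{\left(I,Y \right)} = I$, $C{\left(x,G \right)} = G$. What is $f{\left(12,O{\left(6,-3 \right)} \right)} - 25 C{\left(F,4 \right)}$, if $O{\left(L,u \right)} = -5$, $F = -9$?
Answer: $-88$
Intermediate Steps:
$f{\left(12,O{\left(6,-3 \right)} \right)} - 25 C{\left(F,4 \right)} = 12 - 100 = -88$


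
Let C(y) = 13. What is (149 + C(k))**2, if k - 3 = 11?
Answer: 26244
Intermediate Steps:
k = 14 (k = 3 + 11 = 14)
(149 + C(k))**2 = (149 + 13)**2 = 162**2 = 26244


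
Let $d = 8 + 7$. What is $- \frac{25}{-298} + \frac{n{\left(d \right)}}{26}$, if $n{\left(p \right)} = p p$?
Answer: $\frac{16925}{1937} \approx 8.7377$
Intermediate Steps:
$d = 15$
$n{\left(p \right)} = p^{2}$
$- \frac{25}{-298} + \frac{n{\left(d \right)}}{26} = - \frac{25}{-298} + \frac{15^{2}}{26} = \left(-25\right) \left(- \frac{1}{298}\right) + 225 \cdot \frac{1}{26} = \frac{25}{298} + \frac{225}{26} = \frac{16925}{1937}$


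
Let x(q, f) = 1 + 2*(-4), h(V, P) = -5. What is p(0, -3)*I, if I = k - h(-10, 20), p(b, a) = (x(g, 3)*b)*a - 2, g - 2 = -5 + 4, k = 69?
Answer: -148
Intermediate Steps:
g = 1 (g = 2 + (-5 + 4) = 2 - 1 = 1)
x(q, f) = -7 (x(q, f) = 1 - 8 = -7)
p(b, a) = -2 - 7*a*b (p(b, a) = (-7*b)*a - 2 = -7*a*b - 2 = -2 - 7*a*b)
I = 74 (I = 69 - 1*(-5) = 69 + 5 = 74)
p(0, -3)*I = (-2 - 7*(-3)*0)*74 = (-2 + 0)*74 = -2*74 = -148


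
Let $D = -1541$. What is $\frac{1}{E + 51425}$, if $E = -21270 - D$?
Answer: $\frac{1}{31696} \approx 3.155 \cdot 10^{-5}$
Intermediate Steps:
$E = -19729$ ($E = -21270 - -1541 = -21270 + 1541 = -19729$)
$\frac{1}{E + 51425} = \frac{1}{-19729 + 51425} = \frac{1}{31696}$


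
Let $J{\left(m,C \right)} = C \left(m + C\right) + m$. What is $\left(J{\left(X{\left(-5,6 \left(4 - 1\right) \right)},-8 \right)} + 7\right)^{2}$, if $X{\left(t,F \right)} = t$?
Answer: $11236$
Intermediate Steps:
$J{\left(m,C \right)} = m + C \left(C + m\right)$ ($J{\left(m,C \right)} = C \left(C + m\right) + m = m + C \left(C + m\right)$)
$\left(J{\left(X{\left(-5,6 \left(4 - 1\right) \right)},-8 \right)} + 7\right)^{2} = \left(\left(-5 + \left(-8\right)^{2} - -40\right) + 7\right)^{2} = \left(\left(-5 + 64 + 40\right) + 7\right)^{2} = \left(99 + 7\right)^{2} = 106^{2} = 11236$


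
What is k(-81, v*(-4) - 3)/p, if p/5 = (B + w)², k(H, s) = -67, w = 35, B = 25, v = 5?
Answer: -67/18000 ≈ -0.0037222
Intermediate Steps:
p = 18000 (p = 5*(25 + 35)² = 5*60² = 5*3600 = 18000)
k(-81, v*(-4) - 3)/p = -67/18000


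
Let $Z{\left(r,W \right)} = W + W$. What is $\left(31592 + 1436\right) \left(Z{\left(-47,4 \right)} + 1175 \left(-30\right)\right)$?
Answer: $-1163972776$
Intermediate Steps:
$Z{\left(r,W \right)} = 2 W$
$\left(31592 + 1436\right) \left(Z{\left(-47,4 \right)} + 1175 \left(-30\right)\right) = \left(31592 + 1436\right) \left(2 \cdot 4 + 1175 \left(-30\right)\right) = 33028 \left(8 - 35250\right) = 33028 \left(-35242\right) = -1163972776$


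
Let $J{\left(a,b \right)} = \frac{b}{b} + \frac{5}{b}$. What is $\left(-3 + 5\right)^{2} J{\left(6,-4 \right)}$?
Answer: $-1$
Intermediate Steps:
$J{\left(a,b \right)} = 1 + \frac{5}{b}$
$\left(-3 + 5\right)^{2} J{\left(6,-4 \right)} = \left(-3 + 5\right)^{2} \frac{5 - 4}{-4} = 2^{2} \left(\left(- \frac{1}{4}\right) 1\right) = 4 \left(- \frac{1}{4}\right) = -1$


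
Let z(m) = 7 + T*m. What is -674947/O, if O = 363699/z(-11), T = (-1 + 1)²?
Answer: -674947/51957 ≈ -12.990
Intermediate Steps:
T = 0 (T = 0² = 0)
z(m) = 7 (z(m) = 7 + 0*m = 7 + 0 = 7)
O = 51957 (O = 363699/7 = 363699*(⅐) = 51957)
-674947/O = -674947/51957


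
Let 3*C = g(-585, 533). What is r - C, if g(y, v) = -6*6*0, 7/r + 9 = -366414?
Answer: -7/366423 ≈ -1.9104e-5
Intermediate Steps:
r = -7/366423 (r = 7/(-9 - 366414) = 7/(-366423) = 7*(-1/366423) = -7/366423 ≈ -1.9104e-5)
g(y, v) = 0 (g(y, v) = -36*0 = 0)
C = 0 (C = (⅓)*0 = 0)
r - C = -7/366423 - 1*0 = -7/366423 + 0 = -7/366423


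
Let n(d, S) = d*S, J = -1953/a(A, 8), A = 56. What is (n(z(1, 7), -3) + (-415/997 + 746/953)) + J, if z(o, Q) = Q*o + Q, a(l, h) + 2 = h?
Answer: -697657101/1900282 ≈ -367.13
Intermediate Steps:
a(l, h) = -2 + h
z(o, Q) = Q + Q*o
J = -651/2 (J = -1953/(-2 + 8) = -1953/6 = -1953*1/6 = -651/2 ≈ -325.50)
n(d, S) = S*d
(n(z(1, 7), -3) + (-415/997 + 746/953)) + J = (-21*(1 + 1) + (-415/997 + 746/953)) - 651/2 = (-21*2 + (-415*1/997 + 746*(1/953))) - 651/2 = (-3*14 + (-415/997 + 746/953)) - 651/2 = (-42 + 348267/950141) - 651/2 = -39557655/950141 - 651/2 = -697657101/1900282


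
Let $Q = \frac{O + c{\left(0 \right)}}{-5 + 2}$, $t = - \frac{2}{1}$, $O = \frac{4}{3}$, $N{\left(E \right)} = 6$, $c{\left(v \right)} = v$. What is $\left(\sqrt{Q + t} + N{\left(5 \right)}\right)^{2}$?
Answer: $\frac{\left(18 + i \sqrt{22}\right)^{2}}{9} \approx 33.556 + 18.762 i$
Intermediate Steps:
$O = \frac{4}{3}$ ($O = 4 \cdot \frac{1}{3} = \frac{4}{3} \approx 1.3333$)
$t = -2$ ($t = \left(-2\right) 1 = -2$)
$Q = - \frac{4}{9}$ ($Q = \frac{\frac{4}{3} + 0}{-5 + 2} = \frac{4}{3 \left(-3\right)} = \frac{4}{3} \left(- \frac{1}{3}\right) = - \frac{4}{9} \approx -0.44444$)
$\left(\sqrt{Q + t} + N{\left(5 \right)}\right)^{2} = \left(\sqrt{- \frac{4}{9} - 2} + 6\right)^{2} = \left(\sqrt{- \frac{22}{9}} + 6\right)^{2} = \left(\frac{i \sqrt{22}}{3} + 6\right)^{2} = \left(6 + \frac{i \sqrt{22}}{3}\right)^{2}$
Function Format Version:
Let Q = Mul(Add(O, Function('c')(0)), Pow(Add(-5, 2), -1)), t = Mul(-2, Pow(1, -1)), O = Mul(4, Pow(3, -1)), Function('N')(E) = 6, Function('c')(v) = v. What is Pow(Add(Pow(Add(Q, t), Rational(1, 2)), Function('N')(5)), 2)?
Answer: Mul(Rational(1, 9), Pow(Add(18, Mul(I, Pow(22, Rational(1, 2)))), 2)) ≈ Add(33.556, Mul(18.762, I))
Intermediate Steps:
O = Rational(4, 3) (O = Mul(4, Rational(1, 3)) = Rational(4, 3) ≈ 1.3333)
t = -2 (t = Mul(-2, 1) = -2)
Q = Rational(-4, 9) (Q = Mul(Add(Rational(4, 3), 0), Pow(Add(-5, 2), -1)) = Mul(Rational(4, 3), Pow(-3, -1)) = Mul(Rational(4, 3), Rational(-1, 3)) = Rational(-4, 9) ≈ -0.44444)
Pow(Add(Pow(Add(Q, t), Rational(1, 2)), Function('N')(5)), 2) = Pow(Add(Pow(Add(Rational(-4, 9), -2), Rational(1, 2)), 6), 2) = Pow(Add(Pow(Rational(-22, 9), Rational(1, 2)), 6), 2) = Pow(Add(Mul(Rational(1, 3), I, Pow(22, Rational(1, 2))), 6), 2) = Pow(Add(6, Mul(Rational(1, 3), I, Pow(22, Rational(1, 2)))), 2)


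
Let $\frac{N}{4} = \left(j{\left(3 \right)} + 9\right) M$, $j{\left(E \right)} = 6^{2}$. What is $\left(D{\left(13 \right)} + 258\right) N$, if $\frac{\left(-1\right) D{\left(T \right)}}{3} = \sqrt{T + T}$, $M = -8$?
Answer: $-371520 + 4320 \sqrt{26} \approx -3.4949 \cdot 10^{5}$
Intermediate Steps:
$D{\left(T \right)} = - 3 \sqrt{2} \sqrt{T}$ ($D{\left(T \right)} = - 3 \sqrt{T + T} = - 3 \sqrt{2 T} = - 3 \sqrt{2} \sqrt{T}$)
$j{\left(E \right)} = 36$
$N = -1440$ ($N = 4 \left(36 + 9\right) \left(-8\right) = 4 \cdot 45 \left(-8\right) = 4 \left(-360\right) = -1440$)
$\left(D{\left(13 \right)} + 258\right) N = \left(- 3 \sqrt{2} \sqrt{13} + 258\right) \left(-1440\right) = \left(- 3 \sqrt{26} + 258\right) \left(-1440\right) = \left(258 - 3 \sqrt{26}\right) \left(-1440\right) = -371520 + 4320 \sqrt{26}$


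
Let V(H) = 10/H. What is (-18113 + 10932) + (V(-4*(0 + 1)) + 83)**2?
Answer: -2803/4 ≈ -700.75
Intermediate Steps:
(-18113 + 10932) + (V(-4*(0 + 1)) + 83)**2 = (-18113 + 10932) + (10/((-4*(0 + 1))) + 83)**2 = -7181 + (10/((-4*1)) + 83)**2 = -7181 + (10/(-4) + 83)**2 = -7181 + (10*(-1/4) + 83)**2 = -7181 + (-5/2 + 83)**2 = -7181 + (161/2)**2 = -7181 + 25921/4 = -2803/4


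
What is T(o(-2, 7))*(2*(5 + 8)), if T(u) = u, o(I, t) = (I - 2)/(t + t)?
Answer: -52/7 ≈ -7.4286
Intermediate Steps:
o(I, t) = (-2 + I)/(2*t) (o(I, t) = (-2 + I)/((2*t)) = (-2 + I)*(1/(2*t)) = (-2 + I)/(2*t))
T(o(-2, 7))*(2*(5 + 8)) = ((½)*(-2 - 2)/7)*(2*(5 + 8)) = ((½)*(⅐)*(-4))*(2*13) = -2/7*26 = -52/7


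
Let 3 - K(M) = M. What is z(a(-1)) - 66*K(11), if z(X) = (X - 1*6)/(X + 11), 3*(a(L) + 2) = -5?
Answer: 11587/22 ≈ 526.68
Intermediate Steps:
a(L) = -11/3 (a(L) = -2 + (⅓)*(-5) = -2 - 5/3 = -11/3)
K(M) = 3 - M
z(X) = (-6 + X)/(11 + X) (z(X) = (X - 6)/(11 + X) = (-6 + X)/(11 + X))
z(a(-1)) - 66*K(11) = (-6 - 11/3)/(11 - 11/3) - 66*(3 - 1*11) = -29/3/(22/3) - 66*(3 - 11) = (3/22)*(-29/3) - 66*(-8) = -29/22 + 528 = 11587/22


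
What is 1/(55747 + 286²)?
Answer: 1/137543 ≈ 7.2705e-6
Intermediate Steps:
1/(55747 + 286²) = 1/(55747 + 81796) = 1/137543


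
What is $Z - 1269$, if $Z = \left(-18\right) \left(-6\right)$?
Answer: $-1161$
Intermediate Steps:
$Z = 108$
$Z - 1269 = 108 - 1269 = -1161$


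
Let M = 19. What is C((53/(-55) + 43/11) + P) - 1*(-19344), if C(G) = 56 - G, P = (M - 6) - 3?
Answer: 1066288/55 ≈ 19387.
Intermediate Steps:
P = 10 (P = (19 - 6) - 3 = 13 - 3 = 10)
C((53/(-55) + 43/11) + P) - 1*(-19344) = (56 - ((53/(-55) + 43/11) + 10)) - 1*(-19344) = (56 - ((53*(-1/55) + 43*(1/11)) + 10)) + 19344 = (56 - ((-53/55 + 43/11) + 10)) + 19344 = (56 - (162/55 + 10)) + 19344 = (56 - 1*712/55) + 19344 = (56 - 712/55) + 19344 = 2368/55 + 19344 = 1066288/55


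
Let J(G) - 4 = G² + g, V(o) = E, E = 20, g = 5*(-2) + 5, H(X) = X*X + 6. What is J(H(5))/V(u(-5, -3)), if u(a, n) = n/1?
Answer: 48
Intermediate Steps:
H(X) = 6 + X² (H(X) = X² + 6 = 6 + X²)
u(a, n) = n (u(a, n) = n*1 = n)
g = -5 (g = -10 + 5 = -5)
V(o) = 20
J(G) = -1 + G² (J(G) = 4 + (G² - 5) = 4 + (-5 + G²) = -1 + G²)
J(H(5))/V(u(-5, -3)) = (-1 + (6 + 5²)²)/20 = (-1 + (6 + 25)²)*(1/20) = (-1 + 31²)*(1/20) = (-1 + 961)*(1/20) = 960*(1/20) = 48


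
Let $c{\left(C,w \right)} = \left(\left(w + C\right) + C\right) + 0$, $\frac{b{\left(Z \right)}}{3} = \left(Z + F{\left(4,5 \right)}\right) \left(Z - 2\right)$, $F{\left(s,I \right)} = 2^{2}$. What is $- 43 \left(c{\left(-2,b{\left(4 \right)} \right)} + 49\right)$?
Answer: $-3999$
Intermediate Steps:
$F{\left(s,I \right)} = 4$
$b{\left(Z \right)} = 3 \left(-2 + Z\right) \left(4 + Z\right)$ ($b{\left(Z \right)} = 3 \left(Z + 4\right) \left(Z - 2\right) = 3 \left(4 + Z\right) \left(-2 + Z\right) = 3 \left(-2 + Z\right) \left(4 + Z\right)$)
$c{\left(C,w \right)} = w + 2 C$ ($c{\left(C,w \right)} = \left(\left(C + w\right) + C\right) + 0 = \left(w + 2 C\right) + 0 = w + 2 C$)
$- 43 \left(c{\left(-2,b{\left(4 \right)} \right)} + 49\right) = - 43 \left(\left(\left(-24 + 3 \cdot 4^{2} + 6 \cdot 4\right) + 2 \left(-2\right)\right) + 49\right) = - 43 \left(\left(\left(-24 + 3 \cdot 16 + 24\right) - 4\right) + 49\right) = - 43 \left(\left(\left(-24 + 48 + 24\right) - 4\right) + 49\right) = - 43 \left(\left(48 - 4\right) + 49\right) = - 43 \left(44 + 49\right) = \left(-43\right) 93 = -3999$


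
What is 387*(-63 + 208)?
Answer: 56115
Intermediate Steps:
387*(-63 + 208) = 387*145 = 56115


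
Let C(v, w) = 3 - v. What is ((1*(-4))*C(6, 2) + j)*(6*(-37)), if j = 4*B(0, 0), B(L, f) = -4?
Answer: 888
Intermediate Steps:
j = -16 (j = 4*(-4) = -16)
((1*(-4))*C(6, 2) + j)*(6*(-37)) = ((1*(-4))*(3 - 1*6) - 16)*(6*(-37)) = (-4*(3 - 6) - 16)*(-222) = (-4*(-3) - 16)*(-222) = (12 - 16)*(-222) = -4*(-222) = 888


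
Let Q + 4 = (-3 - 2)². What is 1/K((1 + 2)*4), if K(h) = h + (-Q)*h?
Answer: -1/240 ≈ -0.0041667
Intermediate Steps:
Q = 21 (Q = -4 + (-3 - 2)² = -4 + (-5)² = -4 + 25 = 21)
K(h) = -20*h (K(h) = h + (-1*21)*h = h - 21*h = -20*h)
1/K((1 + 2)*4) = 1/(-20*(1 + 2)*4) = 1/(-60*4) = 1/(-20*12) = 1/(-240) = -1/240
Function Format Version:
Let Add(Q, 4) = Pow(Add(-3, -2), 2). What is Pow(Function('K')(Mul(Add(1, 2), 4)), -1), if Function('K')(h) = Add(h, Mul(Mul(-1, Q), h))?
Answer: Rational(-1, 240) ≈ -0.0041667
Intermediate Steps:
Q = 21 (Q = Add(-4, Pow(Add(-3, -2), 2)) = Add(-4, Pow(-5, 2)) = Add(-4, 25) = 21)
Function('K')(h) = Mul(-20, h) (Function('K')(h) = Add(h, Mul(Mul(-1, 21), h)) = Add(h, Mul(-21, h)) = Mul(-20, h))
Pow(Function('K')(Mul(Add(1, 2), 4)), -1) = Pow(Mul(-20, Mul(Add(1, 2), 4)), -1) = Pow(Mul(-20, Mul(3, 4)), -1) = Pow(Mul(-20, 12), -1) = Pow(-240, -1) = Rational(-1, 240)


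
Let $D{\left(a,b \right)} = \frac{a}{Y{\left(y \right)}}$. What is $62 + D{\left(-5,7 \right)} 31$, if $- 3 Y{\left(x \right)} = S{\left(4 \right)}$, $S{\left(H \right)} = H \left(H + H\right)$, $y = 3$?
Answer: $\frac{2449}{32} \approx 76.531$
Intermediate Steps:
$S{\left(H \right)} = 2 H^{2}$ ($S{\left(H \right)} = H 2 H = 2 H^{2}$)
$Y{\left(x \right)} = - \frac{32}{3}$ ($Y{\left(x \right)} = - \frac{2 \cdot 4^{2}}{3} = - \frac{2 \cdot 16}{3} = \left(- \frac{1}{3}\right) 32 = - \frac{32}{3}$)
$D{\left(a,b \right)} = - \frac{3 a}{32}$ ($D{\left(a,b \right)} = \frac{a}{- \frac{32}{3}} = a \left(- \frac{3}{32}\right) = - \frac{3 a}{32}$)
$62 + D{\left(-5,7 \right)} 31 = 62 + \left(- \frac{3}{32}\right) \left(-5\right) 31 = 62 + \frac{15}{32} \cdot 31 = 62 + \frac{465}{32} = \frac{2449}{32}$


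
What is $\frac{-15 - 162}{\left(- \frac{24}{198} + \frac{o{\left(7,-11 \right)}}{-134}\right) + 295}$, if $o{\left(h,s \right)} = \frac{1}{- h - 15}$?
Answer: $- \frac{1565388}{2607911} \approx -0.60025$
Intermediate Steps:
$o{\left(h,s \right)} = \frac{1}{-15 - h}$
$\frac{-15 - 162}{\left(- \frac{24}{198} + \frac{o{\left(7,-11 \right)}}{-134}\right) + 295} = \frac{-15 - 162}{\left(- \frac{24}{198} + \frac{\left(-1\right) \frac{1}{15 + 7}}{-134}\right) + 295} = \frac{-15 - 162}{\left(\left(-24\right) \frac{1}{198} + - \frac{1}{22} \left(- \frac{1}{134}\right)\right) + 295} = \frac{-15 - 162}{\left(- \frac{4}{33} + \left(-1\right) \frac{1}{22} \left(- \frac{1}{134}\right)\right) + 295} = - \frac{177}{\left(- \frac{4}{33} - - \frac{1}{2948}\right) + 295} = - \frac{177}{\left(- \frac{4}{33} + \frac{1}{2948}\right) + 295} = - \frac{177}{- \frac{1069}{8844} + 295} = - \frac{177}{\frac{2607911}{8844}} = \left(-177\right) \frac{8844}{2607911} = - \frac{1565388}{2607911}$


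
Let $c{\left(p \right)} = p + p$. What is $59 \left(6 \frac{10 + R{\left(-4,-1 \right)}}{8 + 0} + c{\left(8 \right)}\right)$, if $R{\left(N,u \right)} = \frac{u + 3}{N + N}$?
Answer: $\frac{22007}{16} \approx 1375.4$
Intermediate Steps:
$R{\left(N,u \right)} = \frac{3 + u}{2 N}$
$c{\left(p \right)} = 2 p$
$59 \left(6 \frac{10 + R{\left(-4,-1 \right)}}{8 + 0} + c{\left(8 \right)}\right) = 59 \left(6 \frac{10 + \frac{3 - 1}{2 \left(-4\right)}}{8 + 0} + 2 \cdot 8\right) = 59 \left(6 \frac{10 + \frac{1}{2} \left(- \frac{1}{4}\right) 2}{8} + 16\right) = 59 \left(6 \left(10 - \frac{1}{4}\right) \frac{1}{8} + 16\right) = 59 \left(6 \cdot \frac{39}{4} \cdot \frac{1}{8} + 16\right) = 59 \left(6 \cdot \frac{39}{32} + 16\right) = 59 \left(\frac{117}{16} + 16\right) = 59 \cdot \frac{373}{16} = \frac{22007}{16}$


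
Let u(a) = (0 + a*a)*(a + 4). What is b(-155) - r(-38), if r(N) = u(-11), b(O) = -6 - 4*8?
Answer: 809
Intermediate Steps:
b(O) = -38 (b(O) = -6 - 32 = -38)
u(a) = a²*(4 + a) (u(a) = (0 + a²)*(4 + a) = a²*(4 + a))
r(N) = -847 (r(N) = (-11)²*(4 - 11) = 121*(-7) = -847)
b(-155) - r(-38) = -38 - 1*(-847) = -38 + 847 = 809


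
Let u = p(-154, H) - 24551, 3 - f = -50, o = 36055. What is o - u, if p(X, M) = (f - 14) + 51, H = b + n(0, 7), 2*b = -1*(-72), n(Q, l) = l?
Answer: 60516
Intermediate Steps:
b = 36 (b = (-1*(-72))/2 = (½)*72 = 36)
f = 53 (f = 3 - 1*(-50) = 3 + 50 = 53)
H = 43 (H = 36 + 7 = 43)
p(X, M) = 90 (p(X, M) = (53 - 14) + 51 = 39 + 51 = 90)
u = -24461 (u = 90 - 24551 = -24461)
o - u = 36055 - 1*(-24461) = 36055 + 24461 = 60516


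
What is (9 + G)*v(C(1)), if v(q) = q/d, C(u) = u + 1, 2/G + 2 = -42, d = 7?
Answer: 197/77 ≈ 2.5584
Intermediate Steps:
G = -1/22 (G = 2/(-2 - 42) = 2/(-44) = 2*(-1/44) = -1/22 ≈ -0.045455)
C(u) = 1 + u
v(q) = q/7
(9 + G)*v(C(1)) = (9 - 1/22)*((1 + 1)/7) = 197*((1/7)*2)/22 = (197/22)*(2/7) = 197/77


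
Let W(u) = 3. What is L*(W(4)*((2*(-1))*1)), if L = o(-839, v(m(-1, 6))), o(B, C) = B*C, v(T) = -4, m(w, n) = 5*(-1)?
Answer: -20136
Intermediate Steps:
m(w, n) = -5
L = 3356 (L = -839*(-4) = 3356)
L*(W(4)*((2*(-1))*1)) = 3356*(3*((2*(-1))*1)) = 3356*(3*(-2*1)) = 3356*(3*(-2)) = 3356*(-6) = -20136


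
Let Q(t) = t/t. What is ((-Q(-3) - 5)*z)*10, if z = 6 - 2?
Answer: -240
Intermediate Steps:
Q(t) = 1
z = 4
((-Q(-3) - 5)*z)*10 = ((-1*1 - 5)*4)*10 = ((-1 - 5)*4)*10 = -6*4*10 = -24*10 = -240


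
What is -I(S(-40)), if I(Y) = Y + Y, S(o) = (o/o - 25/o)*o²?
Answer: -5200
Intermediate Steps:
S(o) = o²*(1 - 25/o) (S(o) = (1 - 25/o)*o² = o²*(1 - 25/o))
I(Y) = 2*Y
-I(S(-40)) = -2*(-40*(-25 - 40)) = -2*(-40*(-65)) = -2*2600 = -1*5200 = -5200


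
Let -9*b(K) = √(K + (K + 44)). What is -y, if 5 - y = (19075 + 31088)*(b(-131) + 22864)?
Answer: 1146926827 - 16721*I*√218/3 ≈ 1.1469e+9 - 82294.0*I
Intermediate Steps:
b(K) = -√(44 + 2*K)/9 (b(K) = -√(K + (K + 44))/9 = -√(K + (44 + K))/9 = -√(44 + 2*K)/9)
y = -1146926827 + 16721*I*√218/3 (y = 5 - (19075 + 31088)*(-√(44 + 2*(-131))/9 + 22864) = 5 - 50163*(-√(44 - 262)/9 + 22864) = 5 - 50163*(-I*√218/9 + 22864) = 5 - 50163*(22864 - I*√218/9) = 5 - (1146926832 - 16721*I*√218/3) = 5 + (-1146926832 + 16721*I*√218/3) = -1146926827 + 16721*I*√218/3 ≈ -1.1469e+9 + 82294.0*I)
-y = -(-1146926827 + 16721*I*√218/3) = 1146926827 - 16721*I*√218/3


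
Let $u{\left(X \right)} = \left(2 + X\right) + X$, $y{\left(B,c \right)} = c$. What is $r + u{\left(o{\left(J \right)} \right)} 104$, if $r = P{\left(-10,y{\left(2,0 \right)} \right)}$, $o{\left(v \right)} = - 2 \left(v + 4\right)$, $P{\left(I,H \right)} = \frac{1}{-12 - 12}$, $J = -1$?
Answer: $- \frac{24961}{24} \approx -1040.0$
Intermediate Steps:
$P{\left(I,H \right)} = - \frac{1}{24}$ ($P{\left(I,H \right)} = \frac{1}{-24} = - \frac{1}{24}$)
$o{\left(v \right)} = -8 - 2 v$ ($o{\left(v \right)} = - 2 \left(4 + v\right) = -8 - 2 v$)
$r = - \frac{1}{24} \approx -0.041667$
$u{\left(X \right)} = 2 + 2 X$
$r + u{\left(o{\left(J \right)} \right)} 104 = - \frac{1}{24} + \left(2 + 2 \left(-8 - -2\right)\right) 104 = - \frac{1}{24} + \left(2 + 2 \left(-8 + 2\right)\right) 104 = - \frac{1}{24} + \left(2 + 2 \left(-6\right)\right) 104 = - \frac{1}{24} + \left(2 - 12\right) 104 = - \frac{1}{24} - 1040 = - \frac{24961}{24}$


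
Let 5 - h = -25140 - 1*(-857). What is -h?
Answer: -24288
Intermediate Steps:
h = 24288 (h = 5 - (-25140 - 1*(-857)) = 5 - (-25140 + 857) = 5 - 1*(-24283) = 5 + 24283 = 24288)
-h = -1*24288 = -24288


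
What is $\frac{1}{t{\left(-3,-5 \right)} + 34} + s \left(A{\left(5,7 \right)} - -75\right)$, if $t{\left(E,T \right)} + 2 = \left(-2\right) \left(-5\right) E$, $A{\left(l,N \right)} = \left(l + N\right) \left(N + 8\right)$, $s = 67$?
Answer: $\frac{34171}{2} \approx 17086.0$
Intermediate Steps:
$A{\left(l,N \right)} = \left(8 + N\right) \left(N + l\right)$ ($A{\left(l,N \right)} = \left(N + l\right) \left(8 + N\right) = \left(8 + N\right) \left(N + l\right)$)
$t{\left(E,T \right)} = -2 + 10 E$ ($t{\left(E,T \right)} = -2 + \left(-2\right) \left(-5\right) E = -2 + 10 E$)
$\frac{1}{t{\left(-3,-5 \right)} + 34} + s \left(A{\left(5,7 \right)} - -75\right) = \frac{1}{\left(-2 + 10 \left(-3\right)\right) + 34} + 67 \left(\left(7^{2} + 8 \cdot 7 + 8 \cdot 5 + 7 \cdot 5\right) - -75\right) = \frac{1}{\left(-2 - 30\right) + 34} + 67 \left(\left(49 + 56 + 40 + 35\right) + 75\right) = \frac{1}{-32 + 34} + 67 \left(180 + 75\right) = \frac{1}{2} + 67 \cdot 255 = \frac{1}{2} + 17085 = \frac{34171}{2}$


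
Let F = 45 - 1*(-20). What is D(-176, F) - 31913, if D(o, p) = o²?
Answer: -937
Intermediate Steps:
F = 65 (F = 45 + 20 = 65)
D(-176, F) - 31913 = (-176)² - 31913 = 30976 - 31913 = -937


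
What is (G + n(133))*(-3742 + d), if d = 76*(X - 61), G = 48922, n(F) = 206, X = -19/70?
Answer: -14441273856/35 ≈ -4.1261e+8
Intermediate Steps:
X = -19/70 (X = -19*1/70 = -19/70 ≈ -0.27143)
d = -162982/35 (d = 76*(-19/70 - 61) = 76*(-4289/70) = -162982/35 ≈ -4656.6)
(G + n(133))*(-3742 + d) = (48922 + 206)*(-3742 - 162982/35) = 49128*(-293952/35) = -14441273856/35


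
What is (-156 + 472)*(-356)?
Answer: -112496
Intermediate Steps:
(-156 + 472)*(-356) = 316*(-356) = -112496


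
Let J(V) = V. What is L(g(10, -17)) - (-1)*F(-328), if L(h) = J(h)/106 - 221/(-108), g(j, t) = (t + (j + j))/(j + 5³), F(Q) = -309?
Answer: -8785009/28620 ≈ -306.95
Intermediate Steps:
g(j, t) = (t + 2*j)/(125 + j) (g(j, t) = (t + 2*j)/(j + 125) = (t + 2*j)/(125 + j))
L(h) = 221/108 + h/106 (L(h) = h/106 - 221/(-108) = h*(1/106) - 221*(-1/108) = h/106 + 221/108 = 221/108 + h/106)
L(g(10, -17)) - (-1)*F(-328) = (221/108 + ((-17 + 2*10)/(125 + 10))/106) - (-1)*(-309) = (221/108 + ((-17 + 20)/135)/106) - 1*309 = (221/108 + ((1/135)*3)/106) - 309 = (221/108 + (1/106)*(1/45)) - 309 = (221/108 + 1/4770) - 309 = 58571/28620 - 309 = -8785009/28620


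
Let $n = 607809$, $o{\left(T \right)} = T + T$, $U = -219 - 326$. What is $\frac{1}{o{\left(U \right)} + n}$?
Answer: $\frac{1}{606719} \approx 1.6482 \cdot 10^{-6}$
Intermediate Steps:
$U = -545$
$o{\left(T \right)} = 2 T$
$\frac{1}{o{\left(U \right)} + n} = \frac{1}{2 \left(-545\right) + 607809} = \frac{1}{-1090 + 607809} = \frac{1}{606719}$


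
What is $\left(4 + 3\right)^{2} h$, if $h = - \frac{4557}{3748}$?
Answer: $- \frac{223293}{3748} \approx -59.577$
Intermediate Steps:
$h = - \frac{4557}{3748}$ ($h = \left(-4557\right) \frac{1}{3748} = - \frac{4557}{3748} \approx -1.2158$)
$\left(4 + 3\right)^{2} h = \left(4 + 3\right)^{2} \left(- \frac{4557}{3748}\right) = 7^{2} \left(- \frac{4557}{3748}\right) = 49 \left(- \frac{4557}{3748}\right) = - \frac{223293}{3748}$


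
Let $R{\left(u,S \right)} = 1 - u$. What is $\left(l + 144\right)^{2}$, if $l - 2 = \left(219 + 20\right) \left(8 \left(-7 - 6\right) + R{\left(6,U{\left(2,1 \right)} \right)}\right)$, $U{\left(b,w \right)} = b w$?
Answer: $671069025$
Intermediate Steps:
$l = -26049$ ($l = 2 + \left(219 + 20\right) \left(8 \left(-7 - 6\right) + \left(1 - 6\right)\right) = 2 + 239 \left(8 \left(-13\right) + \left(1 - 6\right)\right) = 2 + 239 \left(-104 - 5\right) = 2 + 239 \left(-109\right) = 2 - 26051 = -26049$)
$\left(l + 144\right)^{2} = \left(-26049 + 144\right)^{2} = \left(-25905\right)^{2} = 671069025$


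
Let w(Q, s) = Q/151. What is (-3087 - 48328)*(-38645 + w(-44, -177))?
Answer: 300029096185/151 ≈ 1.9869e+9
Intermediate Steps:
w(Q, s) = Q/151 (w(Q, s) = Q*(1/151) = Q/151)
(-3087 - 48328)*(-38645 + w(-44, -177)) = (-3087 - 48328)*(-38645 + (1/151)*(-44)) = -51415*(-38645 - 44/151) = -51415*(-5835439/151) = 300029096185/151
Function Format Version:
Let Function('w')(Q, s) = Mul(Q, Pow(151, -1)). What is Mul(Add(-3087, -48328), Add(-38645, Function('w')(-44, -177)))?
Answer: Rational(300029096185, 151) ≈ 1.9869e+9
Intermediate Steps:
Function('w')(Q, s) = Mul(Rational(1, 151), Q) (Function('w')(Q, s) = Mul(Q, Rational(1, 151)) = Mul(Rational(1, 151), Q))
Mul(Add(-3087, -48328), Add(-38645, Function('w')(-44, -177))) = Mul(Add(-3087, -48328), Add(-38645, Mul(Rational(1, 151), -44))) = Mul(-51415, Add(-38645, Rational(-44, 151))) = Mul(-51415, Rational(-5835439, 151)) = Rational(300029096185, 151)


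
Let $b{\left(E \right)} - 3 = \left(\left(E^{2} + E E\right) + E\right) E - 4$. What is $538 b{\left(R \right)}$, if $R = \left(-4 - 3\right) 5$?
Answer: $-45474988$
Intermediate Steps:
$R = -35$ ($R = \left(-7\right) 5 = -35$)
$b{\left(E \right)} = -1 + E \left(E + 2 E^{2}\right)$ ($b{\left(E \right)} = 3 + \left(\left(\left(E^{2} + E E\right) + E\right) E - 4\right) = 3 + \left(\left(\left(E^{2} + E^{2}\right) + E\right) E - 4\right) = 3 + \left(\left(2 E^{2} + E\right) E - 4\right) = 3 + \left(\left(E + 2 E^{2}\right) E - 4\right) = 3 + \left(E \left(E + 2 E^{2}\right) - 4\right) = 3 + \left(-4 + E \left(E + 2 E^{2}\right)\right) = -1 + E \left(E + 2 E^{2}\right)$)
$538 b{\left(R \right)} = 538 \left(-1 + \left(-35\right)^{2} + 2 \left(-35\right)^{3}\right) = 538 \left(-1 + 1225 + 2 \left(-42875\right)\right) = 538 \left(-1 + 1225 - 85750\right) = 538 \left(-84526\right) = -45474988$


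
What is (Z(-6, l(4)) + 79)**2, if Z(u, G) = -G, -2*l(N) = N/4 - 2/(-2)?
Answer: 6400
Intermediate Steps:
l(N) = -1/2 - N/8 (l(N) = -(N/4 - 2/(-2))/2 = -(N*(1/4) - 2*(-1/2))/2 = -(N/4 + 1)/2 = -(1 + N/4)/2 = -1/2 - N/8)
(Z(-6, l(4)) + 79)**2 = (-(-1/2 - 1/8*4) + 79)**2 = (-(-1/2 - 1/2) + 79)**2 = (-1*(-1) + 79)**2 = (1 + 79)**2 = 80**2 = 6400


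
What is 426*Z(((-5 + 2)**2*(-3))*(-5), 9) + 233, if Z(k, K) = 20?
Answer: 8753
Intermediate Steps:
426*Z(((-5 + 2)**2*(-3))*(-5), 9) + 233 = 426*20 + 233 = 8520 + 233 = 8753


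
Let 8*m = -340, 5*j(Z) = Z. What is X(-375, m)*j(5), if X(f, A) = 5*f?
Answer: -1875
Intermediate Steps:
j(Z) = Z/5
m = -85/2 (m = (1/8)*(-340) = -85/2 ≈ -42.500)
X(-375, m)*j(5) = (5*(-375))*((1/5)*5) = -1875*1 = -1875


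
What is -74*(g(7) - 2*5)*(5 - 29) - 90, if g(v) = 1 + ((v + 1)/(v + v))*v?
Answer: -8970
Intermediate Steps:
g(v) = 3/2 + v/2 (g(v) = 1 + ((1 + v)/((2*v)))*v = 1 + ((1 + v)*(1/(2*v)))*v = 1 + ((1 + v)/(2*v))*v = 1 + (1/2 + v/2) = 3/2 + v/2)
-74*(g(7) - 2*5)*(5 - 29) - 90 = -74*((3/2 + (1/2)*7) - 2*5)*(5 - 29) - 90 = -74*((3/2 + 7/2) - 10)*(-24) - 90 = -74*(5 - 10)*(-24) - 90 = -(-370)*(-24) - 90 = -74*120 - 90 = -8880 - 90 = -8970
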